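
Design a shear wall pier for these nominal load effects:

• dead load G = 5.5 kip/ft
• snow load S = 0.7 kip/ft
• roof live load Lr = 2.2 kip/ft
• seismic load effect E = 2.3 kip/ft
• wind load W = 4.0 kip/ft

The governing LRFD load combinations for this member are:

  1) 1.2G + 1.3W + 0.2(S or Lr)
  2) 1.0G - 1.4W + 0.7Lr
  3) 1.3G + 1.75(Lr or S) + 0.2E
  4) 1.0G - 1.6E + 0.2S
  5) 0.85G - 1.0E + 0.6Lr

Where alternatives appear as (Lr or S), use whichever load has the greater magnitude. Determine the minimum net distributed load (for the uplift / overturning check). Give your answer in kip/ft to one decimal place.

1.4 kip/ft

(S or Lr) → Lr = 2.2 kip/ft; (Lr or S) → Lr = 2.2 kip/ft.
1) 1.2(5.5) + 1.3(4.0) + 0.2(2.2) = 6.6 + 5.2 + 0.4 = 12.2
2) 1.0(5.5) - 1.4(4.0) + 0.7(2.2) = 5.5 - 5.6 + 1.5 = 1.4
3) 1.3(5.5) + 1.75(2.2) + 0.2(2.3) = 11.5
4) 1.0(5.5) - 1.6(2.3) + 0.2(0.7) = 2.0
5) 0.85(5.5) - 1.0(2.3) + 0.6(2.2) = 4.7 - 2.3 + 1.3 = 3.7
Combination 2 gives the minimum: 1.4 kip/ft.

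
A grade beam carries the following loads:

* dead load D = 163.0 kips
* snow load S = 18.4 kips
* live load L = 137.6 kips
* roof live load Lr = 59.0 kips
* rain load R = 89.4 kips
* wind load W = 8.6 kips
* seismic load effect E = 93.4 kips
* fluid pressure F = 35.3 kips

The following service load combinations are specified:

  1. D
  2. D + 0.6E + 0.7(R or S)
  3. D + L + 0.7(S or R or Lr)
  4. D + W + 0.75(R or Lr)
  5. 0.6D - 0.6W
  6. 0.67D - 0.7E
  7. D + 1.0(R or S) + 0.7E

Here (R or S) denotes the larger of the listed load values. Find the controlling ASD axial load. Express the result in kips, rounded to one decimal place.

363.2 kips

(R or S) → R = 89.4 kips; (S or R or Lr) → R = 89.4 kips; (R or Lr) → R = 89.4 kips.
1. 1.0(163.0) = 163.0
2. 1.0(163.0) + 0.6(93.4) + 0.7(89.4) = 281.6
3. 1.0(163.0) + 1.0(137.6) + 0.7(89.4) = 363.2
4. 1.0(163.0) + 1.0(8.6) + 0.75(89.4) = 238.7
5. 0.6(163.0) - 0.6(8.6) = 92.6
6. 0.67(163.0) - 0.7(93.4) = 43.8
7. 1.0(163.0) + 1.0(89.4) + 0.7(93.4) = 317.8
The controlling combination is 3, giving 363.2 kips.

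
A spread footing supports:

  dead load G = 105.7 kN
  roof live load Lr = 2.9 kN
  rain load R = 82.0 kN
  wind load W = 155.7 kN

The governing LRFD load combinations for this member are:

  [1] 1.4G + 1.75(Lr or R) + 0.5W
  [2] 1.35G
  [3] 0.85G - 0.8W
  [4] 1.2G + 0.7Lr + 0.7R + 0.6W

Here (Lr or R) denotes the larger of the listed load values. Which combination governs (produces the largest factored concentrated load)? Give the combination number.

(Lr or R) → R = 82.0 kN.
[1] 1.4(105.7) + 1.75(82.0) + 0.5(155.7) = 147.98 + 143.50 + 77.85 = 369.33
[2] 1.35(105.7) = 142.70
[3] 0.85(105.7) - 0.8(155.7) = -34.72
[4] 1.2(105.7) + 0.7(2.9) + 0.7(82.0) + 0.6(155.7) = 126.84 + 2.03 + 57.40 + 93.42 = 279.69
The largest value is 369.33 kN from combination 1.

Combination 1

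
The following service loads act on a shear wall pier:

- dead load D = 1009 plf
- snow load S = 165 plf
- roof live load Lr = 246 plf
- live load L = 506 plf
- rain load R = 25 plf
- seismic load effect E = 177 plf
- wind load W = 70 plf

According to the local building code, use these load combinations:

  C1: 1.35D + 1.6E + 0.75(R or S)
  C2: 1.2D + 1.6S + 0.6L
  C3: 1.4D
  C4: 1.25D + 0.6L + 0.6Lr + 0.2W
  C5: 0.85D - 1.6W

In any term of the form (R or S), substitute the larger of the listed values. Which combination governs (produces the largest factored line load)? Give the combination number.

Combination 2

(R or S) → S = 165 plf.
C1: 1.35(1009) + 1.6(177) + 0.75(165) = 1362.15 + 283.20 + 123.75 = 1769.10
C2: 1.2(1009) + 1.6(165) + 0.6(506) = 1210.80 + 264.00 + 303.60 = 1778.40
C3: 1.4(1009) = 1412.60
C4: 1.25(1009) + 0.6(506) + 0.6(246) + 0.2(70) = 1261.25 + 303.60 + 147.60 + 14.00 = 1726.45
C5: 0.85(1009) - 1.6(70) = 857.65 - 112.00 = 745.65
The largest value is 1778.40 plf from combination 2.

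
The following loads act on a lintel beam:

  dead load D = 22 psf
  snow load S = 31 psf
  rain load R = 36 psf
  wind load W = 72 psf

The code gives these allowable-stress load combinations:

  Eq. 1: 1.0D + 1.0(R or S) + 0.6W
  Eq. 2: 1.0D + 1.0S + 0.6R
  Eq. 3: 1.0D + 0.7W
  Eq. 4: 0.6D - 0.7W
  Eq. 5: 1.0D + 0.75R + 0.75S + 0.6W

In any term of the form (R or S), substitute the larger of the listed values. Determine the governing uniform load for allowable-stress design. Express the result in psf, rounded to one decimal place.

(R or S) → R = 36 psf.
Eq. 1: 1.0(22) + 1.0(36) + 0.6(72) = 22.0 + 36.0 + 43.2 = 101.2
Eq. 2: 1.0(22) + 1.0(31) + 0.6(36) = 22.0 + 31.0 + 21.6 = 74.6
Eq. 3: 1.0(22) + 0.7(72) = 22.0 + 50.4 = 72.4
Eq. 4: 0.6(22) - 0.7(72) = 13.2 - 50.4 = -37.2
Eq. 5: 1.0(22) + 0.75(36) + 0.75(31) + 0.6(72) = 22.0 + 27.0 + 23.3 + 43.2 = 115.5
The controlling combination is 5, giving 115.5 psf.

115.5 psf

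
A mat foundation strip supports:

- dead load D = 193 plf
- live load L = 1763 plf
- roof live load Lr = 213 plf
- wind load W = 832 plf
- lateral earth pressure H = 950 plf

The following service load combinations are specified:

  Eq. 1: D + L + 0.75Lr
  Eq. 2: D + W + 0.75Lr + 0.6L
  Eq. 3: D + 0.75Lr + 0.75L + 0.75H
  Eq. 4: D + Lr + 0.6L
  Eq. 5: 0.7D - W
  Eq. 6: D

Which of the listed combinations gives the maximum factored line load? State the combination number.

Eq. 1: 1.0(193) + 1.0(1763) + 0.75(213) = 2115.75
Eq. 2: 1.0(193) + 1.0(832) + 0.75(213) + 0.6(1763) = 2242.55
Eq. 3: 1.0(193) + 0.75(213) + 0.75(1763) + 0.75(950) = 2387.50
Eq. 4: 1.0(193) + 1.0(213) + 0.6(1763) = 1463.80
Eq. 5: 0.7(193) - 1.0(832) = -696.90
Eq. 6: 1.0(193) = 193.00
The largest value is 2387.50 plf from combination 3.

Combination 3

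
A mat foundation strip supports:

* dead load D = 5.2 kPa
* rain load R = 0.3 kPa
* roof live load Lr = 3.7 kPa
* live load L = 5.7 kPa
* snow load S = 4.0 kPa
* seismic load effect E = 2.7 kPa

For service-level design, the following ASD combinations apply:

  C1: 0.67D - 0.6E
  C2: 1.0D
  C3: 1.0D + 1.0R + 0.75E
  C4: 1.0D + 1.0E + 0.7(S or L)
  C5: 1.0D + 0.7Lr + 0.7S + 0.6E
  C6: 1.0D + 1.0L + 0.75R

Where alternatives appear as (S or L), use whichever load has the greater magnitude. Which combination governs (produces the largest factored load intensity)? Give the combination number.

Combination 5

(S or L) → L = 5.7 kPa.
C1: 0.67(5.2) - 0.6(2.7) = 3.5 - 1.6 = 1.9
C2: 1.0(5.2) = 5.2
C3: 1.0(5.2) + 1.0(0.3) + 0.75(2.7) = 5.2 + 0.3 + 2.0 = 7.5
C4: 1.0(5.2) + 1.0(2.7) + 0.7(5.7) = 5.2 + 2.7 + 4.0 = 11.9
C5: 1.0(5.2) + 0.7(3.7) + 0.7(4.0) + 0.6(2.7) = 5.2 + 2.6 + 2.8 + 1.6 = 12.2
C6: 1.0(5.2) + 1.0(5.7) + 0.75(0.3) = 5.2 + 5.7 + 0.2 = 11.1
The largest value is 12.2 kPa from combination 5.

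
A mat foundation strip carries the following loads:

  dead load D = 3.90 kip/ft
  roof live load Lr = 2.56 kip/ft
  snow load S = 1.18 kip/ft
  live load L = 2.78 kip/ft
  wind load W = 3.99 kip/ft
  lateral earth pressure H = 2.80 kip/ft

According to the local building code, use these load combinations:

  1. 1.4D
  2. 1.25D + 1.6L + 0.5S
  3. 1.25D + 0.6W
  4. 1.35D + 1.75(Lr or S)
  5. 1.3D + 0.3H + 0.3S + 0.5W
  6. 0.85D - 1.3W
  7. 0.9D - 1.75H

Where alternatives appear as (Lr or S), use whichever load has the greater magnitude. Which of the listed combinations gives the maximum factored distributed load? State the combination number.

(Lr or S) → Lr = 2.56 kip/ft.
1. 1.4(3.90) = 5.46
2. 1.25(3.90) + 1.6(2.78) + 0.5(1.18) = 9.91
3. 1.25(3.90) + 0.6(3.99) = 4.88 + 2.39 = 7.27
4. 1.35(3.90) + 1.75(2.56) = 5.27 + 4.48 = 9.75
5. 1.3(3.90) + 0.3(2.80) + 0.3(1.18) + 0.5(3.99) = 5.07 + 0.84 + 0.35 + 2.00 = 8.26
6. 0.85(3.90) - 1.3(3.99) = 3.32 - 5.19 = -1.87
7. 0.9(3.90) - 1.75(2.80) = 3.51 - 4.90 = -1.39
The largest value is 9.91 kip/ft from combination 2.

Combination 2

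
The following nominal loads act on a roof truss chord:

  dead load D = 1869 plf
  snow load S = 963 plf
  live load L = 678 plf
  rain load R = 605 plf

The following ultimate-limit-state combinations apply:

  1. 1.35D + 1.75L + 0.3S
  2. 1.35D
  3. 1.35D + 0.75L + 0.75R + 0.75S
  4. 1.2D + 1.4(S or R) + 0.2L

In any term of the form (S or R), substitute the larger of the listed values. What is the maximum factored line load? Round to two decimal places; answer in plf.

4207.65 plf

(S or R) → S = 963 plf.
1. 1.35(1869) + 1.75(678) + 0.3(963) = 2523.15 + 1186.50 + 288.90 = 3998.55
2. 1.35(1869) = 2523.15
3. 1.35(1869) + 0.75(678) + 0.75(605) + 0.75(963) = 2523.15 + 508.50 + 453.75 + 722.25 = 4207.65
4. 1.2(1869) + 1.4(963) + 0.2(678) = 2242.80 + 1348.20 + 135.60 = 3726.60
The controlling combination is 3, giving 4207.65 plf.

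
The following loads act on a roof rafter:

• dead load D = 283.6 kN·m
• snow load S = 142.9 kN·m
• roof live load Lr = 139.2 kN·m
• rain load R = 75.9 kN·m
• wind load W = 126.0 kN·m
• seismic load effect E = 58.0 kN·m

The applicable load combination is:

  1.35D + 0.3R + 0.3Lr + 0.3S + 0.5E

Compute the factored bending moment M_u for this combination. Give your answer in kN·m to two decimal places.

1.35(283.6) + 0.3(75.9) + 0.3(139.2) + 0.3(142.9) + 0.5(58.0) = 382.86 + 22.77 + 41.76 + 42.87 + 29.00 = 519.26
M_u = 519.26 kN·m.

519.26 kN·m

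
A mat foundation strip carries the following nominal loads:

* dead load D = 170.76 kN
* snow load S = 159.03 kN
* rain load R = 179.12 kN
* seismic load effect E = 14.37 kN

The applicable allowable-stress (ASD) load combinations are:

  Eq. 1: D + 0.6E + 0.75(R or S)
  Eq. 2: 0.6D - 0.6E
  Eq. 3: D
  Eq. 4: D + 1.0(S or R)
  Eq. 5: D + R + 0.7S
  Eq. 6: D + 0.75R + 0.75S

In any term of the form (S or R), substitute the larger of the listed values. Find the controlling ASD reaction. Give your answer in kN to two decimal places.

461.20 kN

(R or S) → R = 179.12 kN; (S or R) → R = 179.12 kN.
Eq. 1: 1.0(170.76) + 0.6(14.37) + 0.75(179.12) = 313.72
Eq. 2: 0.6(170.76) - 0.6(14.37) = 93.83
Eq. 3: 1.0(170.76) = 170.76
Eq. 4: 1.0(170.76) + 1.0(179.12) = 349.88
Eq. 5: 1.0(170.76) + 1.0(179.12) + 0.7(159.03) = 461.20
Eq. 6: 1.0(170.76) + 0.75(179.12) + 0.75(159.03) = 424.37
Maximum is from combination 5.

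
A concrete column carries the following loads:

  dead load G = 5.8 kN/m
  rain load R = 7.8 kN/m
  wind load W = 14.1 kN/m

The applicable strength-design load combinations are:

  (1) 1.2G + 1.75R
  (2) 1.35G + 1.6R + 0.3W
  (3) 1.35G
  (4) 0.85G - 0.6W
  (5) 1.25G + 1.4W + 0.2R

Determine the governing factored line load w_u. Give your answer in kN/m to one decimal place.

28.6 kN/m

(1) 1.2(5.8) + 1.75(7.8) = 20.6
(2) 1.35(5.8) + 1.6(7.8) + 0.3(14.1) = 24.5
(3) 1.35(5.8) = 7.8
(4) 0.85(5.8) - 0.6(14.1) = -3.5
(5) 1.25(5.8) + 1.4(14.1) + 0.2(7.8) = 28.6
Maximum is from combination 5.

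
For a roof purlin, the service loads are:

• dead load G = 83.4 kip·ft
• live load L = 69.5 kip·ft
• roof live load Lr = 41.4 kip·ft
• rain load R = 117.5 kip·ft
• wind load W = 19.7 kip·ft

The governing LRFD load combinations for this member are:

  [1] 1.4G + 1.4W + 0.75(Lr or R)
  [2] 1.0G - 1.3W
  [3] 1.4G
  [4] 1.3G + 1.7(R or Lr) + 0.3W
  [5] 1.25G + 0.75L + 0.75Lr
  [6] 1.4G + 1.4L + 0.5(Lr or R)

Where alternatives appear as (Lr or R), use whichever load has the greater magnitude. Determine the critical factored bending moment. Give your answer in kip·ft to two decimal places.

314.08 kip·ft

(Lr or R) → R = 117.5 kip·ft; (R or Lr) → R = 117.5 kip·ft.
[1] 1.4(83.4) + 1.4(19.7) + 0.75(117.5) = 232.47
[2] 1.0(83.4) - 1.3(19.7) = 57.79
[3] 1.4(83.4) = 116.76
[4] 1.3(83.4) + 1.7(117.5) + 0.3(19.7) = 314.08
[5] 1.25(83.4) + 0.75(69.5) + 0.75(41.4) = 187.43
[6] 1.4(83.4) + 1.4(69.5) + 0.5(117.5) = 272.81
Maximum is from combination 4.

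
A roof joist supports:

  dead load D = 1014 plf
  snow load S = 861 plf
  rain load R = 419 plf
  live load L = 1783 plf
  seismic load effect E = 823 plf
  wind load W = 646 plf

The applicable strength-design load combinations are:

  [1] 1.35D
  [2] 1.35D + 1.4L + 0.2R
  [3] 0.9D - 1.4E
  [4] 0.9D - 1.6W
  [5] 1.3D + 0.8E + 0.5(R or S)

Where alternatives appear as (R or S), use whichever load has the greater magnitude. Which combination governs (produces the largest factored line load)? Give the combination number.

Combination 2

(R or S) → S = 861 plf.
[1] 1.35(1014) = 1368.9
[2] 1.35(1014) + 1.4(1783) + 0.2(419) = 1368.9 + 2496.2 + 83.8 = 3948.9
[3] 0.9(1014) - 1.4(823) = 912.6 - 1152.2 = -239.6
[4] 0.9(1014) - 1.6(646) = 912.6 - 1033.6 = -121.0
[5] 1.3(1014) + 0.8(823) + 0.5(861) = 1318.2 + 658.4 + 430.5 = 2407.1
The largest value is 3948.9 plf from combination 2.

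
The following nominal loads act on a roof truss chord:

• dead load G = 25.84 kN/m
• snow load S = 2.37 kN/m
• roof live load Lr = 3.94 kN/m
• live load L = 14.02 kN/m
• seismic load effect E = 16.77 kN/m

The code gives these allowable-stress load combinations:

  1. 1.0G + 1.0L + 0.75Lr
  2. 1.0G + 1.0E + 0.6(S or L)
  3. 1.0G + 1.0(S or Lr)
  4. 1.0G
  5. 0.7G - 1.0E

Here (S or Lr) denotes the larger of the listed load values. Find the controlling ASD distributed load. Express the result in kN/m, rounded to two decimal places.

51.02 kN/m

(S or L) → L = 14.02 kN/m; (S or Lr) → Lr = 3.94 kN/m.
1. 1.0(25.84) + 1.0(14.02) + 0.75(3.94) = 25.84 + 14.02 + 2.96 = 42.82
2. 1.0(25.84) + 1.0(16.77) + 0.6(14.02) = 25.84 + 16.77 + 8.41 = 51.02
3. 1.0(25.84) + 1.0(3.94) = 25.84 + 3.94 = 29.78
4. 1.0(25.84) = 25.84
5. 0.7(25.84) - 1.0(16.77) = 18.09 - 16.77 = 1.32
Maximum is from combination 2.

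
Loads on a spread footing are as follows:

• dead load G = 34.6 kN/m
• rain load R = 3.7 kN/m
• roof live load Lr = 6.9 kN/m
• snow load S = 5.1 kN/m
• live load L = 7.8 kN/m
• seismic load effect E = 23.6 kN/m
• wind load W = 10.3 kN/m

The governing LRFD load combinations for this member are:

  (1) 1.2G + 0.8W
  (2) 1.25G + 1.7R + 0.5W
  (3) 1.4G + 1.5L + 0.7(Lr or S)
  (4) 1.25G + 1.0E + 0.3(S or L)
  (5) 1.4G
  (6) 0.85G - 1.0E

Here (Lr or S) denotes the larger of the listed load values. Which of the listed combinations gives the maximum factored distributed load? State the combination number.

(Lr or S) → Lr = 6.9 kN/m; (S or L) → L = 7.8 kN/m.
(1) 1.2(34.6) + 0.8(10.3) = 49.76
(2) 1.25(34.6) + 1.7(3.7) + 0.5(10.3) = 54.69
(3) 1.4(34.6) + 1.5(7.8) + 0.7(6.9) = 64.97
(4) 1.25(34.6) + 1.0(23.6) + 0.3(7.8) = 69.19
(5) 1.4(34.6) = 48.44
(6) 0.85(34.6) - 1.0(23.6) = 5.81
The largest value is 69.19 kN/m from combination 4.

Combination 4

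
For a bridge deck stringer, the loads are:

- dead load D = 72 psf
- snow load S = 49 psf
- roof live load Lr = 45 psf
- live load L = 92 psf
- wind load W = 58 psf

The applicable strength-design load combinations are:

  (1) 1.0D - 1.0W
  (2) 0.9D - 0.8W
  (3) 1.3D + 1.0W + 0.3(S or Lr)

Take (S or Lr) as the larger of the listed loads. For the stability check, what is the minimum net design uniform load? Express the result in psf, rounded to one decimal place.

(S or Lr) → S = 49 psf.
(1) 1.0(72) - 1.0(58) = 72.0 - 58.0 = 14.0
(2) 0.9(72) - 0.8(58) = 64.8 - 46.4 = 18.4
(3) 1.3(72) + 1.0(58) + 0.3(49) = 93.6 + 58.0 + 14.7 = 166.3
Combination 1 gives the minimum: 14.0 psf.

14.0 psf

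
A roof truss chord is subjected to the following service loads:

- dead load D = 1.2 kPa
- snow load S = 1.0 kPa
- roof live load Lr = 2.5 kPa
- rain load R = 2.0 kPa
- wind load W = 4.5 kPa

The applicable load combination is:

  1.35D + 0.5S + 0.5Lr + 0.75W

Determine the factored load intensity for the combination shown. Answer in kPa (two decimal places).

1.35(1.2) + 0.5(1.0) + 0.5(2.5) + 0.75(4.5) = 1.62 + 0.50 + 1.25 + 3.38 = 6.75
q_u = 6.75 kPa.

6.75 kPa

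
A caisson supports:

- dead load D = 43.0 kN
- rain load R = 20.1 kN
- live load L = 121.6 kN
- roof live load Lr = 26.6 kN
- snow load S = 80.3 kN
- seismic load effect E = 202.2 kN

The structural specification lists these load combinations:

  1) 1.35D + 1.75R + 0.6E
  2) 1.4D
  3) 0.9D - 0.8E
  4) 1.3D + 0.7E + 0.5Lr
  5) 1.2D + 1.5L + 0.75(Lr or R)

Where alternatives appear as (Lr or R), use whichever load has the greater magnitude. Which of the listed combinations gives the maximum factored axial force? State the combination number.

(Lr or R) → Lr = 26.6 kN.
1) 1.35(43.0) + 1.75(20.1) + 0.6(202.2) = 58.05 + 35.18 + 121.32 = 214.55
2) 1.4(43.0) = 60.20
3) 0.9(43.0) - 0.8(202.2) = 38.70 - 161.76 = -123.06
4) 1.3(43.0) + 0.7(202.2) + 0.5(26.6) = 55.90 + 141.54 + 13.30 = 210.74
5) 1.2(43.0) + 1.5(121.6) + 0.75(26.6) = 51.60 + 182.40 + 19.95 = 253.95
The largest value is 253.95 kN from combination 5.

Combination 5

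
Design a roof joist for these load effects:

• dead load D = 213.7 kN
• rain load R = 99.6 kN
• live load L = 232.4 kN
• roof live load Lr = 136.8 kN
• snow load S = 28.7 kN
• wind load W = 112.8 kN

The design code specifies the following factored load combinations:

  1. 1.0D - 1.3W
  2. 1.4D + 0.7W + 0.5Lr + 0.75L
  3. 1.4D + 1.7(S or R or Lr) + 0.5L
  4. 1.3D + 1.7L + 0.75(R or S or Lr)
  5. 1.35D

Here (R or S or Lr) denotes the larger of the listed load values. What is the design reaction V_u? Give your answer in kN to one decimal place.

(S or R or Lr) → Lr = 136.8 kN; (R or S or Lr) → Lr = 136.8 kN.
1. 1.0(213.7) - 1.3(112.8) = 213.7 - 146.6 = 67.1
2. 1.4(213.7) + 0.7(112.8) + 0.5(136.8) + 0.75(232.4) = 620.8
3. 1.4(213.7) + 1.7(136.8) + 0.5(232.4) = 647.9
4. 1.3(213.7) + 1.7(232.4) + 0.75(136.8) = 277.8 + 395.1 + 102.6 = 775.5
5. 1.35(213.7) = 288.5
Maximum is from combination 4.

775.5 kN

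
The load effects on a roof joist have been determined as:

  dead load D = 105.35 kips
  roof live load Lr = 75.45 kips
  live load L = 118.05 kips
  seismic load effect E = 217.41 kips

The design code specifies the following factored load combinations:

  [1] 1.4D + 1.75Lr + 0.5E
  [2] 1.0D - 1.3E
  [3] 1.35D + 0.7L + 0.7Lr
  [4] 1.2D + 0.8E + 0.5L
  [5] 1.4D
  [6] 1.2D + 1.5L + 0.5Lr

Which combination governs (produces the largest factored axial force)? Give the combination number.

Combination 1

[1] 1.4(105.35) + 1.75(75.45) + 0.5(217.41) = 388.23
[2] 1.0(105.35) - 1.3(217.41) = 105.35 - 282.63 = -177.28
[3] 1.35(105.35) + 0.7(118.05) + 0.7(75.45) = 277.67
[4] 1.2(105.35) + 0.8(217.41) + 0.5(118.05) = 359.37
[5] 1.4(105.35) = 147.49
[6] 1.2(105.35) + 1.5(118.05) + 0.5(75.45) = 341.22
The largest value is 388.23 kips from combination 1.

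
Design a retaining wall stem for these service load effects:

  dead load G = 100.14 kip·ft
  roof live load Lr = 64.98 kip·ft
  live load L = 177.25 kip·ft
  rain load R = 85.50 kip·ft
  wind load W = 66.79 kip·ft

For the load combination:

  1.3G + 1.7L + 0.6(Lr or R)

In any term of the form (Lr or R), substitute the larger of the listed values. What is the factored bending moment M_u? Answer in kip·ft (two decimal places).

(Lr or R) → R = 85.50 kip·ft.
1.3(100.14) + 1.7(177.25) + 0.6(85.50) = 130.18 + 301.33 + 51.30 = 482.81
M_u = 482.81 kip·ft.

482.81 kip·ft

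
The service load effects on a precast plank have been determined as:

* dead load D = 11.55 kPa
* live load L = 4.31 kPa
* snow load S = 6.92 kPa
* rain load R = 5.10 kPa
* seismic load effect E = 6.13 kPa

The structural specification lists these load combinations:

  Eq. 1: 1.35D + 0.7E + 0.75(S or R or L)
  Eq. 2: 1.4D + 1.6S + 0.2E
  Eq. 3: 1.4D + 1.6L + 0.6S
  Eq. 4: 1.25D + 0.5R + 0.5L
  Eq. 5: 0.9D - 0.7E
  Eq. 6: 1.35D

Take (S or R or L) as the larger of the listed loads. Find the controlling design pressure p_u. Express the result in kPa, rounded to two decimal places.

28.47 kPa

(S or R or L) → S = 6.92 kPa.
Eq. 1: 1.35(11.55) + 0.7(6.13) + 0.75(6.92) = 15.59 + 4.29 + 5.19 = 25.07
Eq. 2: 1.4(11.55) + 1.6(6.92) + 0.2(6.13) = 16.17 + 11.07 + 1.23 = 28.47
Eq. 3: 1.4(11.55) + 1.6(4.31) + 0.6(6.92) = 16.17 + 6.90 + 4.15 = 27.22
Eq. 4: 1.25(11.55) + 0.5(5.10) + 0.5(4.31) = 19.14
Eq. 5: 0.9(11.55) - 0.7(6.13) = 6.10
Eq. 6: 1.35(11.55) = 15.59
The controlling combination is 2, giving 28.47 kPa.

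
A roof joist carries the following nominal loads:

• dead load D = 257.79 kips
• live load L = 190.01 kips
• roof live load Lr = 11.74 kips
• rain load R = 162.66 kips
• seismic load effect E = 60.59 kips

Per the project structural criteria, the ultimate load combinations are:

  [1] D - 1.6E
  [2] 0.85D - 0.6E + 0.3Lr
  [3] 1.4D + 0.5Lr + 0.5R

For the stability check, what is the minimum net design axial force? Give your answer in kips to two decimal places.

160.85 kips

[1] 1.0(257.79) - 1.6(60.59) = 160.85
[2] 0.85(257.79) - 0.6(60.59) + 0.3(11.74) = 186.29
[3] 1.4(257.79) + 0.5(11.74) + 0.5(162.66) = 448.11
Combination 1 gives the minimum: 160.85 kips.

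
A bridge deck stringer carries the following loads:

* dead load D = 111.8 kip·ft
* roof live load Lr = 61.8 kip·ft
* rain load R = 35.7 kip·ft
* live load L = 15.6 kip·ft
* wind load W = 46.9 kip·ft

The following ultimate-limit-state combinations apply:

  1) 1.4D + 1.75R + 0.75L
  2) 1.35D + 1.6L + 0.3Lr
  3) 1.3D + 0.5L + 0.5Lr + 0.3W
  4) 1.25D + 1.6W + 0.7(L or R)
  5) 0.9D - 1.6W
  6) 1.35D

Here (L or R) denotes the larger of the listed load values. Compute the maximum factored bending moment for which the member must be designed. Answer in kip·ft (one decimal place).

(L or R) → R = 35.7 kip·ft.
1) 1.4(111.8) + 1.75(35.7) + 0.75(15.6) = 156.5 + 62.5 + 11.7 = 230.7
2) 1.35(111.8) + 1.6(15.6) + 0.3(61.8) = 150.9 + 25.0 + 18.5 = 194.4
3) 1.3(111.8) + 0.5(15.6) + 0.5(61.8) + 0.3(46.9) = 145.3 + 7.8 + 30.9 + 14.1 = 198.1
4) 1.25(111.8) + 1.6(46.9) + 0.7(35.7) = 139.8 + 75.0 + 25.0 = 239.8
5) 0.9(111.8) - 1.6(46.9) = 100.6 - 75.0 = 25.6
6) 1.35(111.8) = 150.9
Maximum is from combination 4.

239.8 kip·ft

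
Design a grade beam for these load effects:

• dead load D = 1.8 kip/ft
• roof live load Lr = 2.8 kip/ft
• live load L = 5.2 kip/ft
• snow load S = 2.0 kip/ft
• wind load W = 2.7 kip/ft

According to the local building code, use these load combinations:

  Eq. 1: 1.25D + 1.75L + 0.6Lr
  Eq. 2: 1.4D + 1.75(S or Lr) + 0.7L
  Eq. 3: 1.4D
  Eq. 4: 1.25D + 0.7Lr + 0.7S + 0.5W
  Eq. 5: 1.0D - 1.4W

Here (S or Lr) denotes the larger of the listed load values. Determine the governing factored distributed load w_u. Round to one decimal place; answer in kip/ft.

13.0 kip/ft

(S or Lr) → Lr = 2.8 kip/ft.
Eq. 1: 1.25(1.8) + 1.75(5.2) + 0.6(2.8) = 13.0
Eq. 2: 1.4(1.8) + 1.75(2.8) + 0.7(5.2) = 11.1
Eq. 3: 1.4(1.8) = 2.5
Eq. 4: 1.25(1.8) + 0.7(2.8) + 0.7(2.0) + 0.5(2.7) = 7.0
Eq. 5: 1.0(1.8) - 1.4(2.7) = 1.8 - 3.8 = -2.0
The controlling combination is 1, giving 13.0 kip/ft.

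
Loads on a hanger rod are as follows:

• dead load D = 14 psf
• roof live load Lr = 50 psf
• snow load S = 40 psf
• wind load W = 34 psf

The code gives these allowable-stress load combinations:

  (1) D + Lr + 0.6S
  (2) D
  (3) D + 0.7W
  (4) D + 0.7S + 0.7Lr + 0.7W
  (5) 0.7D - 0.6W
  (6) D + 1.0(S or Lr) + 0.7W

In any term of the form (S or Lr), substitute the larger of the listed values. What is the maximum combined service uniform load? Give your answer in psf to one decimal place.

100.8 psf

(S or Lr) → Lr = 50 psf.
(1) 1.0(14) + 1.0(50) + 0.6(40) = 14.0 + 50.0 + 24.0 = 88.0
(2) 1.0(14) = 14.0
(3) 1.0(14) + 0.7(34) = 14.0 + 23.8 = 37.8
(4) 1.0(14) + 0.7(40) + 0.7(50) + 0.7(34) = 14.0 + 28.0 + 35.0 + 23.8 = 100.8
(5) 0.7(14) - 0.6(34) = 9.8 - 20.4 = -10.6
(6) 1.0(14) + 1.0(50) + 0.7(34) = 14.0 + 50.0 + 23.8 = 87.8
Combination 4 governs: q = 100.8 psf.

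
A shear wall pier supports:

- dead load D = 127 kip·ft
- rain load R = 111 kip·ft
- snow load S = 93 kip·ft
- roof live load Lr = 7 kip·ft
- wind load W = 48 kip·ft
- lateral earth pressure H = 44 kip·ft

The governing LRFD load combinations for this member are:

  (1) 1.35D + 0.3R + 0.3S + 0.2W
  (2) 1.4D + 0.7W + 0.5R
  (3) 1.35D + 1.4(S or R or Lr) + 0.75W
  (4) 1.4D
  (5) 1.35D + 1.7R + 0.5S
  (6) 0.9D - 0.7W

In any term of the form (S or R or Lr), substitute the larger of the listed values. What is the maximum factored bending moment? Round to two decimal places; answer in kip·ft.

(S or R or Lr) → R = 111 kip·ft.
(1) 1.35(127) + 0.3(111) + 0.3(93) + 0.2(48) = 171.45 + 33.30 + 27.90 + 9.60 = 242.25
(2) 1.4(127) + 0.7(48) + 0.5(111) = 177.80 + 33.60 + 55.50 = 266.90
(3) 1.35(127) + 1.4(111) + 0.75(48) = 171.45 + 155.40 + 36.00 = 362.85
(4) 1.4(127) = 177.80
(5) 1.35(127) + 1.7(111) + 0.5(93) = 171.45 + 188.70 + 46.50 = 406.65
(6) 0.9(127) - 0.7(48) = 114.30 - 33.60 = 80.70
Maximum is from combination 5.

406.65 kip·ft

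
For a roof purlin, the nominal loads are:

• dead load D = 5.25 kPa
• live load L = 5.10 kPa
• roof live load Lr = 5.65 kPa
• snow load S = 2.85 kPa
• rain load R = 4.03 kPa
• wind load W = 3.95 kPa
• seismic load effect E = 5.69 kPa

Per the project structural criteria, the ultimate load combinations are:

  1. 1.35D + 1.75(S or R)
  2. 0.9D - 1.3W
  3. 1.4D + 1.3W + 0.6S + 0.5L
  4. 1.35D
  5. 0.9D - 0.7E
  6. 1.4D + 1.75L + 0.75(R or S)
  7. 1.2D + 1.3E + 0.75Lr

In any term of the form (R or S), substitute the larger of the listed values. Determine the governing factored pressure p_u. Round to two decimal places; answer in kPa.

19.30 kPa

(S or R) → R = 4.03 kPa; (R or S) → R = 4.03 kPa.
1. 1.35(5.25) + 1.75(4.03) = 7.09 + 7.05 = 14.14
2. 0.9(5.25) - 1.3(3.95) = 4.73 - 5.14 = -0.41
3. 1.4(5.25) + 1.3(3.95) + 0.6(2.85) + 0.5(5.10) = 7.35 + 5.14 + 1.71 + 2.55 = 16.75
4. 1.35(5.25) = 7.09
5. 0.9(5.25) - 0.7(5.69) = 0.74
6. 1.4(5.25) + 1.75(5.10) + 0.75(4.03) = 7.35 + 8.93 + 3.02 = 19.30
7. 1.2(5.25) + 1.3(5.69) + 0.75(5.65) = 17.93
Combination 6 governs: p_u = 19.30 kPa.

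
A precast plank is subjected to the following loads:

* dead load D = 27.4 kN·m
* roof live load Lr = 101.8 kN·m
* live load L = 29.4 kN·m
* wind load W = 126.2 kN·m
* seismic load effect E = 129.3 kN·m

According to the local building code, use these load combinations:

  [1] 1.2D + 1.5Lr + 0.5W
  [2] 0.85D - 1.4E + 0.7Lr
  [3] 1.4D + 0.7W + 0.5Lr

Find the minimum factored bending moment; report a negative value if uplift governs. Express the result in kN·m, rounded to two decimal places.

-86.47 kN·m

[1] 1.2(27.4) + 1.5(101.8) + 0.5(126.2) = 32.88 + 152.70 + 63.10 = 248.68
[2] 0.85(27.4) - 1.4(129.3) + 0.7(101.8) = 23.29 - 181.02 + 71.26 = -86.47
[3] 1.4(27.4) + 0.7(126.2) + 0.5(101.8) = 38.36 + 88.34 + 50.90 = 177.60
Combination 2 gives the minimum: -86.47 kN·m.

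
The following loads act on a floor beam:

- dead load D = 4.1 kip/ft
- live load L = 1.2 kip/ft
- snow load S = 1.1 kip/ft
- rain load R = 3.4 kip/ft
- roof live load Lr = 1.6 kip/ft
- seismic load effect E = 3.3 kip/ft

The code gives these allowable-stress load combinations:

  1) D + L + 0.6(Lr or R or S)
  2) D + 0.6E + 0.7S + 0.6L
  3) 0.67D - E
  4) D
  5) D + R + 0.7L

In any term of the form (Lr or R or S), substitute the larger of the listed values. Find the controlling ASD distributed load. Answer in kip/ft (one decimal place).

8.3 kip/ft

(Lr or R or S) → R = 3.4 kip/ft.
1) 1.0(4.1) + 1.0(1.2) + 0.6(3.4) = 7.3
2) 1.0(4.1) + 0.6(3.3) + 0.7(1.1) + 0.6(1.2) = 7.6
3) 0.67(4.1) - 1.0(3.3) = -0.6
4) 1.0(4.1) = 4.1
5) 1.0(4.1) + 1.0(3.4) + 0.7(1.2) = 8.3
The controlling combination is 5, giving 8.3 kip/ft.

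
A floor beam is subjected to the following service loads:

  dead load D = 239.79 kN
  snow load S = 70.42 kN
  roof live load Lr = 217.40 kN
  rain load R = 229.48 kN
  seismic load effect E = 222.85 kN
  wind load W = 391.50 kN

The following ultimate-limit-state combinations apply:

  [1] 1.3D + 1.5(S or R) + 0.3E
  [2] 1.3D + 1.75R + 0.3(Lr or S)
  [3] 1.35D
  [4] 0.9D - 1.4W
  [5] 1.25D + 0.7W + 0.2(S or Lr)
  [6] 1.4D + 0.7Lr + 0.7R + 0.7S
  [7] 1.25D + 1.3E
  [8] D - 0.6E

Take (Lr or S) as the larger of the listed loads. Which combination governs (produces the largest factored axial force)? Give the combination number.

(S or R) → R = 229.48 kN; (Lr or S) → Lr = 217.40 kN; (S or Lr) → Lr = 217.40 kN.
[1] 1.3(239.79) + 1.5(229.48) + 0.3(222.85) = 722.80
[2] 1.3(239.79) + 1.75(229.48) + 0.3(217.40) = 311.73 + 401.59 + 65.22 = 778.54
[3] 1.35(239.79) = 323.72
[4] 0.9(239.79) - 1.4(391.50) = 215.81 - 548.10 = -332.29
[5] 1.25(239.79) + 0.7(391.50) + 0.2(217.40) = 299.74 + 274.05 + 43.48 = 617.27
[6] 1.4(239.79) + 0.7(217.40) + 0.7(229.48) + 0.7(70.42) = 335.71 + 152.18 + 160.64 + 49.29 = 697.82
[7] 1.25(239.79) + 1.3(222.85) = 589.44
[8] 1.0(239.79) - 0.6(222.85) = 239.79 - 133.71 = 106.08
The largest value is 778.54 kN from combination 2.

Combination 2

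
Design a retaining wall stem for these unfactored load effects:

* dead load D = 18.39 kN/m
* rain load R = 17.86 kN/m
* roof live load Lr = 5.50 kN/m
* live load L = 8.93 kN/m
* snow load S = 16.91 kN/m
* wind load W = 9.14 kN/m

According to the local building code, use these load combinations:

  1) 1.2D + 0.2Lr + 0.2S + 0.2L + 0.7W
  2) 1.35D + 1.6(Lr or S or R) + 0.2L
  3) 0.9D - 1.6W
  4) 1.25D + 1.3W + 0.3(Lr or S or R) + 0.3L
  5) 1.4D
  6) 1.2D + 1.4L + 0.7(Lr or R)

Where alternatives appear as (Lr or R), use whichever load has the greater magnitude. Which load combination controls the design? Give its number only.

(Lr or S or R) → R = 17.86 kN/m; (Lr or R) → R = 17.86 kN/m.
1) 1.2(18.39) + 0.2(5.50) + 0.2(16.91) + 0.2(8.93) + 0.7(9.14) = 34.73
2) 1.35(18.39) + 1.6(17.86) + 0.2(8.93) = 55.19
3) 0.9(18.39) - 1.6(9.14) = 1.93
4) 1.25(18.39) + 1.3(9.14) + 0.3(17.86) + 0.3(8.93) = 42.91
5) 1.4(18.39) = 25.75
6) 1.2(18.39) + 1.4(8.93) + 0.7(17.86) = 47.07
The largest value is 55.19 kN/m from combination 2.

Combination 2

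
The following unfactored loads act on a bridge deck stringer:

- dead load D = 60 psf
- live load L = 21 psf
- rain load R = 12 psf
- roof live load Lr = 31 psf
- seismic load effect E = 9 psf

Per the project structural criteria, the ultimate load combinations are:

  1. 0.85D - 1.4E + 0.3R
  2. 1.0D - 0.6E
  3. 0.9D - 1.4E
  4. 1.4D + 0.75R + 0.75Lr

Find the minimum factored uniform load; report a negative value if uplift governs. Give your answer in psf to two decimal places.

1. 0.85(60) - 1.4(9) + 0.3(12) = 51.00 - 12.60 + 3.60 = 42.00
2. 1.0(60) - 0.6(9) = 60.00 - 5.40 = 54.60
3. 0.9(60) - 1.4(9) = 54.00 - 12.60 = 41.40
4. 1.4(60) + 0.75(12) + 0.75(31) = 84.00 + 9.00 + 23.25 = 116.25
Combination 3 gives the minimum: 41.40 psf.

41.40 psf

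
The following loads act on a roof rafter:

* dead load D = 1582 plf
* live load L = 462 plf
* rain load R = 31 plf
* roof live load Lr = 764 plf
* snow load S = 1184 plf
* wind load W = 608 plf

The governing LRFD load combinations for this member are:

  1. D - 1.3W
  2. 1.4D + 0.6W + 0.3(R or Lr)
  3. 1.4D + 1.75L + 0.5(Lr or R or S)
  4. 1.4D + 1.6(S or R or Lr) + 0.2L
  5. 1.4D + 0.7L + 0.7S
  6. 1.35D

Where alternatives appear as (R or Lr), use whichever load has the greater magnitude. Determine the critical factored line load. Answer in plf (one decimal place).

4201.6 plf

(R or Lr) → Lr = 764 plf; (Lr or R or S) → S = 1184 plf; (S or R or Lr) → S = 1184 plf.
1. 1.0(1582) - 1.3(608) = 1582.0 - 790.4 = 791.6
2. 1.4(1582) + 0.6(608) + 0.3(764) = 2214.8 + 364.8 + 229.2 = 2808.8
3. 1.4(1582) + 1.75(462) + 0.5(1184) = 2214.8 + 808.5 + 592.0 = 3615.3
4. 1.4(1582) + 1.6(1184) + 0.2(462) = 2214.8 + 1894.4 + 92.4 = 4201.6
5. 1.4(1582) + 0.7(462) + 0.7(1184) = 2214.8 + 323.4 + 828.8 = 3367.0
6. 1.35(1582) = 2135.7
The controlling combination is 4, giving 4201.6 plf.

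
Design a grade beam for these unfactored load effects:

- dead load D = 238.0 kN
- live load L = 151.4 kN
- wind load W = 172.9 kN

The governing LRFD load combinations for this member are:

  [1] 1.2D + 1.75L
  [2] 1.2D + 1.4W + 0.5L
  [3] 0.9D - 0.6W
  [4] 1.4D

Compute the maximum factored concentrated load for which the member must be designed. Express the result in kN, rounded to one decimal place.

603.4 kN

[1] 1.2(238.0) + 1.75(151.4) = 285.6 + 265.0 = 550.6
[2] 1.2(238.0) + 1.4(172.9) + 0.5(151.4) = 285.6 + 242.1 + 75.7 = 603.4
[3] 0.9(238.0) - 0.6(172.9) = 214.2 - 103.7 = 110.5
[4] 1.4(238.0) = 333.2
Combination 2 governs: P_u = 603.4 kN.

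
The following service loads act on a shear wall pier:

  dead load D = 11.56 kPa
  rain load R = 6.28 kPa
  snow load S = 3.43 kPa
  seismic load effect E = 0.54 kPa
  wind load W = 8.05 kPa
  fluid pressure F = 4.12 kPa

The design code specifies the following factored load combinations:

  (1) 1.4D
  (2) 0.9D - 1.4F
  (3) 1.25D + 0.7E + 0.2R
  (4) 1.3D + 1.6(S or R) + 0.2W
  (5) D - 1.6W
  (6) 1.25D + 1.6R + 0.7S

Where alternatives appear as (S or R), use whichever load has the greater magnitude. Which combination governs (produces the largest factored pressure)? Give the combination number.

Combination 6

(S or R) → R = 6.28 kPa.
(1) 1.4(11.56) = 16.18
(2) 0.9(11.56) - 1.4(4.12) = 4.64
(3) 1.25(11.56) + 0.7(0.54) + 0.2(6.28) = 16.08
(4) 1.3(11.56) + 1.6(6.28) + 0.2(8.05) = 26.69
(5) 1.0(11.56) - 1.6(8.05) = -1.32
(6) 1.25(11.56) + 1.6(6.28) + 0.7(3.43) = 26.90
The largest value is 26.90 kPa from combination 6.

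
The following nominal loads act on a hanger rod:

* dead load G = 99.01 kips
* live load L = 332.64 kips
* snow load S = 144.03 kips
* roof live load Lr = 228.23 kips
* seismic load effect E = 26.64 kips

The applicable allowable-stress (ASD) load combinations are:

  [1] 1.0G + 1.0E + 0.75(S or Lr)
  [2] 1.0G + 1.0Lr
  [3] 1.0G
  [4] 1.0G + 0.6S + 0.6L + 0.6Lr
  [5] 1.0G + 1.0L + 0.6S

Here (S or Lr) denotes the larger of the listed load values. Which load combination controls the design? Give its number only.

(S or Lr) → Lr = 228.23 kips.
[1] 1.0(99.01) + 1.0(26.64) + 0.75(228.23) = 99.01 + 26.64 + 171.17 = 296.82
[2] 1.0(99.01) + 1.0(228.23) = 99.01 + 228.23 = 327.24
[3] 1.0(99.01) = 99.01
[4] 1.0(99.01) + 0.6(144.03) + 0.6(332.64) + 0.6(228.23) = 99.01 + 86.42 + 199.58 + 136.94 = 521.95
[5] 1.0(99.01) + 1.0(332.64) + 0.6(144.03) = 99.01 + 332.64 + 86.42 = 518.07
The largest value is 521.95 kips from combination 4.

Combination 4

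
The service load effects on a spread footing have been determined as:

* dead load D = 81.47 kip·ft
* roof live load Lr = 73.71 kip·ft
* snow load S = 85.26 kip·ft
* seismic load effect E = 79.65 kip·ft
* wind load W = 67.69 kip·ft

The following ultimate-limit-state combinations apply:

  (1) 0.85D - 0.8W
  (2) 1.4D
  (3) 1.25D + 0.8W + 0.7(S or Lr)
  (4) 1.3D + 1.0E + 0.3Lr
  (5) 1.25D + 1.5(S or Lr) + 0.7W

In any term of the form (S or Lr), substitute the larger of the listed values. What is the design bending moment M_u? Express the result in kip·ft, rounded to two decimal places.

(S or Lr) → S = 85.26 kip·ft.
(1) 0.85(81.47) - 0.8(67.69) = 69.25 - 54.15 = 15.10
(2) 1.4(81.47) = 114.06
(3) 1.25(81.47) + 0.8(67.69) + 0.7(85.26) = 101.84 + 54.15 + 59.68 = 215.67
(4) 1.3(81.47) + 1.0(79.65) + 0.3(73.71) = 105.91 + 79.65 + 22.11 = 207.67
(5) 1.25(81.47) + 1.5(85.26) + 0.7(67.69) = 101.84 + 127.89 + 47.38 = 277.11
Combination 5 governs: M_u = 277.11 kip·ft.

277.11 kip·ft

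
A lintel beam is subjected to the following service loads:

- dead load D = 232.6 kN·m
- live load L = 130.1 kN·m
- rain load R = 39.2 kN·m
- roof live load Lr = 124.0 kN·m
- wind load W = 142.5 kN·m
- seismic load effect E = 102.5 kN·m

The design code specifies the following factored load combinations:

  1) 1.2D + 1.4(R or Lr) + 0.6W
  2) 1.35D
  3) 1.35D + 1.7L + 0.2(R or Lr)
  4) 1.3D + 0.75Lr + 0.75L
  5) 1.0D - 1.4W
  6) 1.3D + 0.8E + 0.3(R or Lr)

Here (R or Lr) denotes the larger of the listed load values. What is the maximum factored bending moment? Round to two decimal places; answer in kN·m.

559.98 kN·m

(R or Lr) → Lr = 124.0 kN·m.
1) 1.2(232.6) + 1.4(124.0) + 0.6(142.5) = 279.12 + 173.60 + 85.50 = 538.22
2) 1.35(232.6) = 314.01
3) 1.35(232.6) + 1.7(130.1) + 0.2(124.0) = 314.01 + 221.17 + 24.80 = 559.98
4) 1.3(232.6) + 0.75(124.0) + 0.75(130.1) = 302.38 + 93.00 + 97.58 = 492.96
5) 1.0(232.6) - 1.4(142.5) = 232.60 - 199.50 = 33.10
6) 1.3(232.6) + 0.8(102.5) + 0.3(124.0) = 302.38 + 82.00 + 37.20 = 421.58
Combination 3 governs: M_u = 559.98 kN·m.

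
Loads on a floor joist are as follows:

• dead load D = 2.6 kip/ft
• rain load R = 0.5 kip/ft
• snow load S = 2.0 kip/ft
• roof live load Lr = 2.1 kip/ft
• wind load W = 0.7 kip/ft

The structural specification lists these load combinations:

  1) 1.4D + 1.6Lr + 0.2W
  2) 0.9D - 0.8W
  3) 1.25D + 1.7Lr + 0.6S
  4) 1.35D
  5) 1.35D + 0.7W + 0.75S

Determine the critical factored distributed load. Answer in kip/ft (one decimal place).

8.0 kip/ft

1) 1.4(2.6) + 1.6(2.1) + 0.2(0.7) = 3.6 + 3.4 + 0.1 = 7.1
2) 0.9(2.6) - 0.8(0.7) = 1.8
3) 1.25(2.6) + 1.7(2.1) + 0.6(2.0) = 8.0
4) 1.35(2.6) = 3.5
5) 1.35(2.6) + 0.7(0.7) + 0.75(2.0) = 3.5 + 0.5 + 1.5 = 5.5
Combination 3 governs: w_u = 8.0 kip/ft.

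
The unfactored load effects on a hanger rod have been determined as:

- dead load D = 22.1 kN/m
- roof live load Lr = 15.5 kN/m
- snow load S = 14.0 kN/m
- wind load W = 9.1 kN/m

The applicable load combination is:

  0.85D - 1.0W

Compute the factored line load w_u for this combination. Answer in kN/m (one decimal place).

9.7 kN/m

0.85(22.1) - 1.0(9.1) = 18.8 - 9.1 = 9.7
w_u = 9.7 kN/m.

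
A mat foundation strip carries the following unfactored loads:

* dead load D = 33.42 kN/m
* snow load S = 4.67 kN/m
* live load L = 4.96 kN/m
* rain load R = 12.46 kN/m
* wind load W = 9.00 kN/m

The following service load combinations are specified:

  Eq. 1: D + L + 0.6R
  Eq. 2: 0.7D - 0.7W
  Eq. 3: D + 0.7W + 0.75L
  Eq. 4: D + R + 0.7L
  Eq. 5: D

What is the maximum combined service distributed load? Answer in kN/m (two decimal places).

Eq. 1: 1.0(33.42) + 1.0(4.96) + 0.6(12.46) = 33.42 + 4.96 + 7.48 = 45.86
Eq. 2: 0.7(33.42) - 0.7(9.00) = 23.39 - 6.30 = 17.09
Eq. 3: 1.0(33.42) + 0.7(9.00) + 0.75(4.96) = 33.42 + 6.30 + 3.72 = 43.44
Eq. 4: 1.0(33.42) + 1.0(12.46) + 0.7(4.96) = 33.42 + 12.46 + 3.47 = 49.35
Eq. 5: 1.0(33.42) = 33.42
Combination 4 governs: w = 49.35 kN/m.

49.35 kN/m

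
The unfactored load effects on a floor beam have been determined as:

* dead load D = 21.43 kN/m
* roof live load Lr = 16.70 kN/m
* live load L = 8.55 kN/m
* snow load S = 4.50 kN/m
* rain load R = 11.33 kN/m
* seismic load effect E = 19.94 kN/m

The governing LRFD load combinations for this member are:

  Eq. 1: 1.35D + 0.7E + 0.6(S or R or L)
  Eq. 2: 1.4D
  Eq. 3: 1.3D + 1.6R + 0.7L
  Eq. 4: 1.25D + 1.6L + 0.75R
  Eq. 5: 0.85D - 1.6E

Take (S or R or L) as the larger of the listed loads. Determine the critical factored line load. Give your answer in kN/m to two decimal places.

(S or R or L) → R = 11.33 kN/m.
Eq. 1: 1.35(21.43) + 0.7(19.94) + 0.6(11.33) = 28.93 + 13.96 + 6.80 = 49.69
Eq. 2: 1.4(21.43) = 30.00
Eq. 3: 1.3(21.43) + 1.6(11.33) + 0.7(8.55) = 51.97
Eq. 4: 1.25(21.43) + 1.6(8.55) + 0.75(11.33) = 26.79 + 13.68 + 8.50 = 48.97
Eq. 5: 0.85(21.43) - 1.6(19.94) = -13.69
The controlling combination is 3, giving 51.97 kN/m.

51.97 kN/m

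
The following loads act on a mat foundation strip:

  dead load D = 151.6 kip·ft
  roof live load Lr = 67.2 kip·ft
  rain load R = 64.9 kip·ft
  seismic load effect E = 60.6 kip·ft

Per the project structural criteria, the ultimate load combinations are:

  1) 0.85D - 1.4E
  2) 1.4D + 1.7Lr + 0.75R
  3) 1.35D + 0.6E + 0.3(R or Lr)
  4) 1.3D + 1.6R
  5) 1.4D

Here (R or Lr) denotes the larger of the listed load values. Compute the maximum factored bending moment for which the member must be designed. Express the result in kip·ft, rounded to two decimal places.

(R or Lr) → Lr = 67.2 kip·ft.
1) 0.85(151.6) - 1.4(60.6) = 44.02
2) 1.4(151.6) + 1.7(67.2) + 0.75(64.9) = 375.16
3) 1.35(151.6) + 0.6(60.6) + 0.3(67.2) = 261.18
4) 1.3(151.6) + 1.6(64.9) = 300.92
5) 1.4(151.6) = 212.24
The controlling combination is 2, giving 375.16 kip·ft.

375.16 kip·ft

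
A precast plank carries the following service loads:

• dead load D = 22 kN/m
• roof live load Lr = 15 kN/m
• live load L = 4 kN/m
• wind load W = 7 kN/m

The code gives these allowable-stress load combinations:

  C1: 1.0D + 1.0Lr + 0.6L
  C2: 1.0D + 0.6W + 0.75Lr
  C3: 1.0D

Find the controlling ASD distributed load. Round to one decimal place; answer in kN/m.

C1: 1.0(22) + 1.0(15) + 0.6(4) = 22.0 + 15.0 + 2.4 = 39.4
C2: 1.0(22) + 0.6(7) + 0.75(15) = 22.0 + 4.2 + 11.3 = 37.5
C3: 1.0(22) = 22.0
The controlling combination is 1, giving 39.4 kN/m.

39.4 kN/m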